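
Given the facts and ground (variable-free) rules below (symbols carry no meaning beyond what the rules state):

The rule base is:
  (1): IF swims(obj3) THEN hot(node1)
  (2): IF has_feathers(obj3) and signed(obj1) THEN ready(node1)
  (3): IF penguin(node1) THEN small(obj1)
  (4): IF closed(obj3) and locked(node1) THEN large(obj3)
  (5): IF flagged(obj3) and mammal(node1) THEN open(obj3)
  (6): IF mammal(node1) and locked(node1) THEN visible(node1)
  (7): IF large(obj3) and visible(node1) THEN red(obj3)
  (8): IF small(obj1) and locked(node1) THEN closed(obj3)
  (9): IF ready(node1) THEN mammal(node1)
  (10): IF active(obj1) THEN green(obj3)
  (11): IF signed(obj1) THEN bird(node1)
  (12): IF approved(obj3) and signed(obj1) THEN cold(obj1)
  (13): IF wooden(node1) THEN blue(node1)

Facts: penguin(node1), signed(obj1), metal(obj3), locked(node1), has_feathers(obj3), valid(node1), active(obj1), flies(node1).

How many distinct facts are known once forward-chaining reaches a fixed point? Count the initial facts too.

Round 1: (2) [IF has_feathers(obj3) and signed(obj1) THEN ready(node1)]; (3) [IF penguin(node1) THEN small(obj1)]; (10) [IF active(obj1) THEN green(obj3)]; (11) [IF signed(obj1) THEN bird(node1)]. New: ready(node1), small(obj1), green(obj3), bird(node1).
Round 2: (8) [IF small(obj1) and locked(node1) THEN closed(obj3)]; (9) [IF ready(node1) THEN mammal(node1)]. New: closed(obj3), mammal(node1).
Round 3: (4) [IF closed(obj3) and locked(node1) THEN large(obj3)]; (6) [IF mammal(node1) and locked(node1) THEN visible(node1)]. New: large(obj3), visible(node1).
Round 4: (7) [IF large(obj3) and visible(node1) THEN red(obj3)]. New: red(obj3).
Closure: {active(obj1), bird(node1), closed(obj3), flies(node1), green(obj3), has_feathers(obj3), large(obj3), locked(node1), mammal(node1), metal(obj3), penguin(node1), ready(node1), red(obj3), signed(obj1), small(obj1), valid(node1), visible(node1)} — 17 facts.

17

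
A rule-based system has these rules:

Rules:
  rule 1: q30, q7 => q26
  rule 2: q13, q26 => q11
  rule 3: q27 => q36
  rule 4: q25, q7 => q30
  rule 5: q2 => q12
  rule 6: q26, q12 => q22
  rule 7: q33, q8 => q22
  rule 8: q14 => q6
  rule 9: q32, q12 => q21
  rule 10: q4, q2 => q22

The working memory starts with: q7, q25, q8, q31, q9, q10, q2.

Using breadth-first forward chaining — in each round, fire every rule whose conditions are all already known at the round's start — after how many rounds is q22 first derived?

Round 1 fires rule 4, rule 5, giving q30, q12.
Round 2 fires rule 1, giving q26.
Round 3 fires rule 6, giving q22.
q22 first appears in round 3.

3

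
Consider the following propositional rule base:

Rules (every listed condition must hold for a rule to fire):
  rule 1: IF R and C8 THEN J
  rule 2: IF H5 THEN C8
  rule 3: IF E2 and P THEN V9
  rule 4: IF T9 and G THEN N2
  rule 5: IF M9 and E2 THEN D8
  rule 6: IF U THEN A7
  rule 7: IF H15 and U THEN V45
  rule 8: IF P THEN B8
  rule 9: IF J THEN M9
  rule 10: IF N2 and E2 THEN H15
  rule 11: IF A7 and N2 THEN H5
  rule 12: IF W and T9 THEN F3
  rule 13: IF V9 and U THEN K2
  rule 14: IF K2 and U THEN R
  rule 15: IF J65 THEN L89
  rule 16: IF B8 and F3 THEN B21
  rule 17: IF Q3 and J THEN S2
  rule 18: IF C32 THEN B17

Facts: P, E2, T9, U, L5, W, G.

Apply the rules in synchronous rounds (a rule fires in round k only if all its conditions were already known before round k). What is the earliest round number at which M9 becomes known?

Round 1 fires rule 3, rule 4, rule 6, rule 8, rule 12, giving V9, N2, A7, B8, F3.
Round 2 fires rule 10, rule 11, rule 13, rule 16, giving H15, H5, K2, B21.
Round 3 fires rule 2, rule 7, rule 14, giving C8, V45, R.
Round 4 fires rule 1, giving J.
Round 5 fires rule 9, giving M9.
M9 first appears in round 5.

5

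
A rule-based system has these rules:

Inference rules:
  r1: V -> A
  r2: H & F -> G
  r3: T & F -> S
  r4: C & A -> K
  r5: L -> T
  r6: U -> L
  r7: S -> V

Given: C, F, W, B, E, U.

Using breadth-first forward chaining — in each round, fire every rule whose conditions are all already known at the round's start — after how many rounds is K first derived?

Round 1: r6 [U -> L]. New: L.
Round 2: r5 [L -> T]. New: T.
Round 3: r3 [T & F -> S]. New: S.
Round 4: r7 [S -> V]. New: V.
Round 5: r1 [V -> A]. New: A.
Round 6: r4 [C & A -> K]. New: K.
K first appears in round 6.

6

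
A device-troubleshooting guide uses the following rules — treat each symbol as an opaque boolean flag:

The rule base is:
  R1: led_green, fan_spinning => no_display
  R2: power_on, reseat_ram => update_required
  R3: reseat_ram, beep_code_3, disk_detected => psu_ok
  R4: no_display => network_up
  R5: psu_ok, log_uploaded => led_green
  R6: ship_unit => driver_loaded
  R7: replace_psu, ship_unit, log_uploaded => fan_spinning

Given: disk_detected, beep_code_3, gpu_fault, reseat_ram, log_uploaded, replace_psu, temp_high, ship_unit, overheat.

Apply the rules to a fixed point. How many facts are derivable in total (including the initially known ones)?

Round 1 fires R3, R6, R7, giving psu_ok, driver_loaded, fan_spinning.
Round 2 fires R5, giving led_green.
Round 3 fires R1, giving no_display.
Round 4 fires R4, giving network_up.
Closure: {beep_code_3, disk_detected, driver_loaded, fan_spinning, gpu_fault, led_green, log_uploaded, network_up, no_display, overheat, psu_ok, replace_psu, reseat_ram, ship_unit, temp_high} — 15 facts.

15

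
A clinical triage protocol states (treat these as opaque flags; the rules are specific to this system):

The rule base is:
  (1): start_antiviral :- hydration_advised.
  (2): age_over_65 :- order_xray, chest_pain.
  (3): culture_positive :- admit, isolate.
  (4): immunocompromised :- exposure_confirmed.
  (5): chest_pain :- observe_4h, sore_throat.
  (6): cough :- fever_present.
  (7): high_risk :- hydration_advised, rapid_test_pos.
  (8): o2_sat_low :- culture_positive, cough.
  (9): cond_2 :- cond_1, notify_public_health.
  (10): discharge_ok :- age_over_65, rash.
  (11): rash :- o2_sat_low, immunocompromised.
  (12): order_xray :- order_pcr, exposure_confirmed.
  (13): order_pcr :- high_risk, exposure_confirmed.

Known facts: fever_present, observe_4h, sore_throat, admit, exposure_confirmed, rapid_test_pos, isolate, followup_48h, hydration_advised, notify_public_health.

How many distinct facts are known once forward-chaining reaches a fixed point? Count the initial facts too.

[1] (1) [start_antiviral :- hydration_advised.]; (3) [culture_positive :- admit, isolate.]; (4) [immunocompromised :- exposure_confirmed.]; (5) [chest_pain :- observe_4h, sore_throat.]; (6) [cough :- fever_present.]; (7) [high_risk :- hydration_advised, rapid_test_pos.]. ⇒ new: start_antiviral, culture_positive, immunocompromised, chest_pain, cough, high_risk.
[2] (8) [o2_sat_low :- culture_positive, cough.]; (13) [order_pcr :- high_risk, exposure_confirmed.]. ⇒ new: o2_sat_low, order_pcr.
[3] (11) [rash :- o2_sat_low, immunocompromised.]; (12) [order_xray :- order_pcr, exposure_confirmed.]. ⇒ new: rash, order_xray.
[4] (2) [age_over_65 :- order_xray, chest_pain.]. ⇒ new: age_over_65.
[5] (10) [discharge_ok :- age_over_65, rash.]. ⇒ new: discharge_ok.
Closure: {admit, age_over_65, chest_pain, cough, culture_positive, discharge_ok, exposure_confirmed, fever_present, followup_48h, high_risk, hydration_advised, immunocompromised, isolate, notify_public_health, o2_sat_low, observe_4h, order_pcr, order_xray, rapid_test_pos, rash, sore_throat, start_antiviral} — 22 facts.

22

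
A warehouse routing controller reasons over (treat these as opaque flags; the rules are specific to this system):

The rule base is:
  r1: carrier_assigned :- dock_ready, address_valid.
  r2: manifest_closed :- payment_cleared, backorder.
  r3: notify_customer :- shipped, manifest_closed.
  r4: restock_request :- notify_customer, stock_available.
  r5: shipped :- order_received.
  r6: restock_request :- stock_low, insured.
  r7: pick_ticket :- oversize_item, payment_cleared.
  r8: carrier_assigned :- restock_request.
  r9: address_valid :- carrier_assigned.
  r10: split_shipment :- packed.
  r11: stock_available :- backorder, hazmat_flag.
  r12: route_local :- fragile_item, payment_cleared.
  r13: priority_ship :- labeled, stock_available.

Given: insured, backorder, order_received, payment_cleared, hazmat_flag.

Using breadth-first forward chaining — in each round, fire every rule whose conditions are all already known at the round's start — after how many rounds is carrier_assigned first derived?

Round 1: r2 [manifest_closed :- payment_cleared, backorder.]; r5 [shipped :- order_received.]; r11 [stock_available :- backorder, hazmat_flag.]. New: manifest_closed, shipped, stock_available.
Round 2: r3 [notify_customer :- shipped, manifest_closed.]. New: notify_customer.
Round 3: r4 [restock_request :- notify_customer, stock_available.]. New: restock_request.
Round 4: r8 [carrier_assigned :- restock_request.]. New: carrier_assigned.
carrier_assigned first appears in round 4.

4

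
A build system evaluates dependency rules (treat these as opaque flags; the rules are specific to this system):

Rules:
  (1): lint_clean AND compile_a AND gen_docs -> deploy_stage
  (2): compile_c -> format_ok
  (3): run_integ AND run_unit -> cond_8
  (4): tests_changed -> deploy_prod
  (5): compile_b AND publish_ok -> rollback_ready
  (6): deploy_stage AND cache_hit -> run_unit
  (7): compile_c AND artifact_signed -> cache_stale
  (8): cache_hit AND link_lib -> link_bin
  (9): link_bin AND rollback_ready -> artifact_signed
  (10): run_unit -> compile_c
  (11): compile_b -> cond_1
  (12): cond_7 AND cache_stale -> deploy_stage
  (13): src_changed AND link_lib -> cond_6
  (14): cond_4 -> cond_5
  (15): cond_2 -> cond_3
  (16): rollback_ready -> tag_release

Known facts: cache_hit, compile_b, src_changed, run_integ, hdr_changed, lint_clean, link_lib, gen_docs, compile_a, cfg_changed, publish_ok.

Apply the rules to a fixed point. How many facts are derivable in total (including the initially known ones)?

23

Round 1: (1) [lint_clean AND compile_a AND gen_docs -> deploy_stage]; (5) [compile_b AND publish_ok -> rollback_ready]; (8) [cache_hit AND link_lib -> link_bin]; (11) [compile_b -> cond_1]; (13) [src_changed AND link_lib -> cond_6]. New: deploy_stage, rollback_ready, link_bin, cond_1, cond_6.
Round 2: (6) [deploy_stage AND cache_hit -> run_unit]; (9) [link_bin AND rollback_ready -> artifact_signed]; (16) [rollback_ready -> tag_release]. New: run_unit, artifact_signed, tag_release.
Round 3: (3) [run_integ AND run_unit -> cond_8]; (10) [run_unit -> compile_c]. New: cond_8, compile_c.
Round 4: (2) [compile_c -> format_ok]; (7) [compile_c AND artifact_signed -> cache_stale]. New: format_ok, cache_stale.
Closure: {artifact_signed, cache_hit, cache_stale, cfg_changed, compile_a, compile_b, compile_c, cond_1, cond_6, cond_8, deploy_stage, format_ok, gen_docs, hdr_changed, link_bin, link_lib, lint_clean, publish_ok, rollback_ready, run_integ, run_unit, src_changed, tag_release} — 23 facts.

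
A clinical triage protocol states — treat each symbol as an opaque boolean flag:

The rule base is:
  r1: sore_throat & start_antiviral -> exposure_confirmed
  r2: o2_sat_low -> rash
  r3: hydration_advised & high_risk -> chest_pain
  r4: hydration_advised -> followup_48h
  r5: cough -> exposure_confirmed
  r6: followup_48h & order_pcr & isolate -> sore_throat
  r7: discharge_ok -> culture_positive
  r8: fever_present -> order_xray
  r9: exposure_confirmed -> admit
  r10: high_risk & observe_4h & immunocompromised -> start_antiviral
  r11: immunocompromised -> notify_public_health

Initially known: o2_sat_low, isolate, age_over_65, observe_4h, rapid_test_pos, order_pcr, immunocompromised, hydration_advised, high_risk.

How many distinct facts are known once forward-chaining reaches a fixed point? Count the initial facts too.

17

Round 1 fires r2, r3, r4, r10, r11, giving rash, chest_pain, followup_48h, start_antiviral, notify_public_health.
Round 2 fires r6, giving sore_throat.
Round 3 fires r1, giving exposure_confirmed.
Round 4 fires r9, giving admit.
Closure: {admit, age_over_65, chest_pain, exposure_confirmed, followup_48h, high_risk, hydration_advised, immunocompromised, isolate, notify_public_health, o2_sat_low, observe_4h, order_pcr, rapid_test_pos, rash, sore_throat, start_antiviral} — 17 facts.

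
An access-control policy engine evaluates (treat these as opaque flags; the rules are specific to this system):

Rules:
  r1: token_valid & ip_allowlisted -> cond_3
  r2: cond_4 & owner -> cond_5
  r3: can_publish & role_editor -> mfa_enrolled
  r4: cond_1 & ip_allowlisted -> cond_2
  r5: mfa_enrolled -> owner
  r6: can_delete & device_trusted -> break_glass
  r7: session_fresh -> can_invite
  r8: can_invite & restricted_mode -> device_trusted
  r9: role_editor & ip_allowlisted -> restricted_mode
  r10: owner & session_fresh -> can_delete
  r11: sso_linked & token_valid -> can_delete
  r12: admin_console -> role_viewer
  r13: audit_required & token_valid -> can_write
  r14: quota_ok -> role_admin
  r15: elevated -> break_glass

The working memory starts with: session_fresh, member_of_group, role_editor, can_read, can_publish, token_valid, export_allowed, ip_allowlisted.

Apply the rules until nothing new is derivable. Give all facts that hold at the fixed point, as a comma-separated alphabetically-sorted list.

break_glass, can_delete, can_invite, can_publish, can_read, cond_3, device_trusted, export_allowed, ip_allowlisted, member_of_group, mfa_enrolled, owner, restricted_mode, role_editor, session_fresh, token_valid

[1] r1 [token_valid & ip_allowlisted -> cond_3]; r3 [can_publish & role_editor -> mfa_enrolled]; r7 [session_fresh -> can_invite]; r9 [role_editor & ip_allowlisted -> restricted_mode]. ⇒ new: cond_3, mfa_enrolled, can_invite, restricted_mode.
[2] r5 [mfa_enrolled -> owner]; r8 [can_invite & restricted_mode -> device_trusted]. ⇒ new: owner, device_trusted.
[3] r10 [owner & session_fresh -> can_delete]. ⇒ new: can_delete.
[4] r6 [can_delete & device_trusted -> break_glass]. ⇒ new: break_glass.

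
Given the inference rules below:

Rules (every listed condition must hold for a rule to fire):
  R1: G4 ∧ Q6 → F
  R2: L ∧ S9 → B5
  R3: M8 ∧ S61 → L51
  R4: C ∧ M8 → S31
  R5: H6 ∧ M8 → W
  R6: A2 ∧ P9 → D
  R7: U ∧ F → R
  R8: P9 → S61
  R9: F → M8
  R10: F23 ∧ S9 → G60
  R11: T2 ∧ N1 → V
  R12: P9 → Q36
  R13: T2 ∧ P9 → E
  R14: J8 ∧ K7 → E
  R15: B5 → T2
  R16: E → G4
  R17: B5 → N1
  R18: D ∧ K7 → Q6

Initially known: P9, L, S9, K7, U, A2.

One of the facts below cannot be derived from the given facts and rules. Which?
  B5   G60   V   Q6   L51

G60

Round 1: R2 [L ∧ S9 → B5]; R6 [A2 ∧ P9 → D]; R8 [P9 → S61]; R12 [P9 → Q36]. Adds B5, D, S61, Q36.
Round 2: R15 [B5 → T2]; R17 [B5 → N1]; R18 [D ∧ K7 → Q6]. Adds T2, N1, Q6.
Round 3: R11 [T2 ∧ N1 → V]; R13 [T2 ∧ P9 → E]. Adds V, E.
Round 4: R16 [E → G4]. Adds G4.
Round 5: R1 [G4 ∧ Q6 → F]. Adds F.
Round 6: R7 [U ∧ F → R]; R9 [F → M8]. Adds R, M8.
Round 7: R3 [M8 ∧ S61 → L51]. Adds L51.
Derived: Q6 (round 2), L51 (round 7), B5 (round 1), V (round 3). G60 never appears in any round.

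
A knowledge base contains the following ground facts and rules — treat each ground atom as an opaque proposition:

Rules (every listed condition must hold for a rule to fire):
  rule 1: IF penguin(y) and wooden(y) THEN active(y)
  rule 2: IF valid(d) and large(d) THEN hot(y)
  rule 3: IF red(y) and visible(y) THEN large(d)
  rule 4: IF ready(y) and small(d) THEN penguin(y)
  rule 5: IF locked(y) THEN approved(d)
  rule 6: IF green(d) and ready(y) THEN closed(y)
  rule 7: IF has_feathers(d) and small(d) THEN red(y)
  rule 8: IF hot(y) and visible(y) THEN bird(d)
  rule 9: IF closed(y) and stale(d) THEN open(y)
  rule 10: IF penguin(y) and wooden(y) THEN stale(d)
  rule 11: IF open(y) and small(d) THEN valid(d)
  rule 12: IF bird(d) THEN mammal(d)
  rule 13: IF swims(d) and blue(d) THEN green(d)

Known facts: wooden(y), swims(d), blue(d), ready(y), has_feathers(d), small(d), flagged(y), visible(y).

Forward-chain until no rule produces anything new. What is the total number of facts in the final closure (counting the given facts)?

Round 1 fires rule 4, rule 7, rule 13, giving penguin(y), red(y), green(d).
Round 2 fires rule 1, rule 3, rule 6, rule 10, giving active(y), large(d), closed(y), stale(d).
Round 3 fires rule 9, giving open(y).
Round 4 fires rule 11, giving valid(d).
Round 5 fires rule 2, giving hot(y).
Round 6 fires rule 8, giving bird(d).
Round 7 fires rule 12, giving mammal(d).
Closure: {active(y), bird(d), blue(d), closed(y), flagged(y), green(d), has_feathers(d), hot(y), large(d), mammal(d), open(y), penguin(y), ready(y), red(y), small(d), stale(d), swims(d), valid(d), visible(y), wooden(y)} — 20 facts.

20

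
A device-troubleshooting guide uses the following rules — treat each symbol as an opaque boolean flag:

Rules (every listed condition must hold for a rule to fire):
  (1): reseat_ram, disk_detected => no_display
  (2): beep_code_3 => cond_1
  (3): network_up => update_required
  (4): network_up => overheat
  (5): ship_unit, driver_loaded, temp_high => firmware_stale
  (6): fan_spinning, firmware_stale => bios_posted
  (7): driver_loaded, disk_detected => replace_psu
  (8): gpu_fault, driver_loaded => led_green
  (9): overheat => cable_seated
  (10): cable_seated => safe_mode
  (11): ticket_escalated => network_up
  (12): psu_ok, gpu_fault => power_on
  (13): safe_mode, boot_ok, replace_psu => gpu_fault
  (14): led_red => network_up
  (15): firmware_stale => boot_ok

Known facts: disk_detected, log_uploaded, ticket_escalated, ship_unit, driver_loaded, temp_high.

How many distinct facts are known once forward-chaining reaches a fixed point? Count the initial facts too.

[1] (5) [ship_unit, driver_loaded, temp_high => firmware_stale]; (7) [driver_loaded, disk_detected => replace_psu]; (11) [ticket_escalated => network_up]. ⇒ new: firmware_stale, replace_psu, network_up.
[2] (3) [network_up => update_required]; (4) [network_up => overheat]; (15) [firmware_stale => boot_ok]. ⇒ new: update_required, overheat, boot_ok.
[3] (9) [overheat => cable_seated]. ⇒ new: cable_seated.
[4] (10) [cable_seated => safe_mode]. ⇒ new: safe_mode.
[5] (13) [safe_mode, boot_ok, replace_psu => gpu_fault]. ⇒ new: gpu_fault.
[6] (8) [gpu_fault, driver_loaded => led_green]. ⇒ new: led_green.
Closure: {boot_ok, cable_seated, disk_detected, driver_loaded, firmware_stale, gpu_fault, led_green, log_uploaded, network_up, overheat, replace_psu, safe_mode, ship_unit, temp_high, ticket_escalated, update_required} — 16 facts.

16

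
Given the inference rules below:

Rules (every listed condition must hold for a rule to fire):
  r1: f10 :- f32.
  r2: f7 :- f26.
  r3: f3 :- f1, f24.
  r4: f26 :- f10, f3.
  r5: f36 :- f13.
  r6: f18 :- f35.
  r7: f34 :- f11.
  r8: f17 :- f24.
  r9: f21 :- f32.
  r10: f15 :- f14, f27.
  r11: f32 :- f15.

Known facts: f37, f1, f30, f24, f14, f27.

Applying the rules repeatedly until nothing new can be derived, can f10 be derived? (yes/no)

yes

Round 1 fires r3, r8, r10, giving f3, f17, f15.
Round 2 fires r11, giving f32.
Round 3 fires r1, r9, giving f10, f21.
Round 4 fires r4, giving f26.
Round 5 fires r2, giving f7.
f10 appears in round 3, so it is derivable.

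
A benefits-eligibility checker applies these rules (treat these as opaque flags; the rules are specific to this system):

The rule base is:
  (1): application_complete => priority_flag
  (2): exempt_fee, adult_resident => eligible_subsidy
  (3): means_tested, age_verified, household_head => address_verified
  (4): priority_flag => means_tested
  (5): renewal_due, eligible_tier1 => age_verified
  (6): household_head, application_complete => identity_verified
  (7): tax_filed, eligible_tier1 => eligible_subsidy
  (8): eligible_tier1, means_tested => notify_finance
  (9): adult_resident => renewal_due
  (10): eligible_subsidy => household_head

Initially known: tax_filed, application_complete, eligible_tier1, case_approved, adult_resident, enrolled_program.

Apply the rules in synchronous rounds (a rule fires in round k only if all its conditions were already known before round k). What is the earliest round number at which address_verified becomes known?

3

Round 1: (1) [application_complete => priority_flag]; (7) [tax_filed, eligible_tier1 => eligible_subsidy]; (9) [adult_resident => renewal_due]. Adds priority_flag, eligible_subsidy, renewal_due.
Round 2: (4) [priority_flag => means_tested]; (5) [renewal_due, eligible_tier1 => age_verified]; (10) [eligible_subsidy => household_head]. Adds means_tested, age_verified, household_head.
Round 3: (3) [means_tested, age_verified, household_head => address_verified]; (6) [household_head, application_complete => identity_verified]; (8) [eligible_tier1, means_tested => notify_finance]. Adds address_verified, identity_verified, notify_finance.
address_verified first appears in round 3.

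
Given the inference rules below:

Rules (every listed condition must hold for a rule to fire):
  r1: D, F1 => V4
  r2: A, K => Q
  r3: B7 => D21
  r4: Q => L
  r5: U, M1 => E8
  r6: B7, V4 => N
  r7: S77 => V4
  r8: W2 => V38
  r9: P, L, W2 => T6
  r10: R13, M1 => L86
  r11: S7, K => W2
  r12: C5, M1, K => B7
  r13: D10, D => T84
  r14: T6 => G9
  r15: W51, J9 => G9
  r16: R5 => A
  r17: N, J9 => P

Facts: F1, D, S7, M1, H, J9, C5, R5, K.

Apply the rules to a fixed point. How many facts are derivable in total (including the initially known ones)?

Round 1 — r1, r11, r12, r16, derive V4, W2, B7, A.
Round 2 — r2, r3, r6, r8, derive Q, D21, N, V38.
Round 3 — r4, r17, derive L, P.
Round 4 — r9, derive T6.
Round 5 — r14, derive G9.
Closure: {A, B7, C5, D, D21, F1, G9, H, J9, K, L, M1, N, P, Q, R5, S7, T6, V38, V4, W2} — 21 facts.

21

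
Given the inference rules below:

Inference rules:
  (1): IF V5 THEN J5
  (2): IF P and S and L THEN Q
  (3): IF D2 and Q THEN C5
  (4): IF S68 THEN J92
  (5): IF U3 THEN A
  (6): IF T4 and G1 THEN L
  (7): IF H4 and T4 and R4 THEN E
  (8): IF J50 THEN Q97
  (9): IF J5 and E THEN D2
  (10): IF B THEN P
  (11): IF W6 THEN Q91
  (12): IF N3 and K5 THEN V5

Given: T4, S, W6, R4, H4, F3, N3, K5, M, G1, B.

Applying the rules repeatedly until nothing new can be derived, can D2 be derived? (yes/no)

yes

Round 1: (6) [IF T4 and G1 THEN L]; (7) [IF H4 and T4 and R4 THEN E]; (10) [IF B THEN P]; (11) [IF W6 THEN Q91]; (12) [IF N3 and K5 THEN V5]. New: L, E, P, Q91, V5.
Round 2: (1) [IF V5 THEN J5]; (2) [IF P and S and L THEN Q]. New: J5, Q.
Round 3: (9) [IF J5 and E THEN D2]. New: D2.
Round 4: (3) [IF D2 and Q THEN C5]. New: C5.
D2 appears in round 3, so it is derivable.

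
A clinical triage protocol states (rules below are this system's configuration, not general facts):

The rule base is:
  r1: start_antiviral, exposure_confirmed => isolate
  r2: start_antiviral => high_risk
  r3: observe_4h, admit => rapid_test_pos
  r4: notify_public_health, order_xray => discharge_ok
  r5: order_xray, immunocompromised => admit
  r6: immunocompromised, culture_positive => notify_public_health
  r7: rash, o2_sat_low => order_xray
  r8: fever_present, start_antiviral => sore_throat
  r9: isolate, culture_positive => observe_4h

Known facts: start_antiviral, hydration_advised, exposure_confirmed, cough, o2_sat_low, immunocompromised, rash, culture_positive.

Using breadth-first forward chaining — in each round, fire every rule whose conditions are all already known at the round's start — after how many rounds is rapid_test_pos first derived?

3

Round 1 fires r1, r2, r6, r7, giving isolate, high_risk, notify_public_health, order_xray.
Round 2 fires r4, r5, r9, giving discharge_ok, admit, observe_4h.
Round 3 fires r3, giving rapid_test_pos.
rapid_test_pos first appears in round 3.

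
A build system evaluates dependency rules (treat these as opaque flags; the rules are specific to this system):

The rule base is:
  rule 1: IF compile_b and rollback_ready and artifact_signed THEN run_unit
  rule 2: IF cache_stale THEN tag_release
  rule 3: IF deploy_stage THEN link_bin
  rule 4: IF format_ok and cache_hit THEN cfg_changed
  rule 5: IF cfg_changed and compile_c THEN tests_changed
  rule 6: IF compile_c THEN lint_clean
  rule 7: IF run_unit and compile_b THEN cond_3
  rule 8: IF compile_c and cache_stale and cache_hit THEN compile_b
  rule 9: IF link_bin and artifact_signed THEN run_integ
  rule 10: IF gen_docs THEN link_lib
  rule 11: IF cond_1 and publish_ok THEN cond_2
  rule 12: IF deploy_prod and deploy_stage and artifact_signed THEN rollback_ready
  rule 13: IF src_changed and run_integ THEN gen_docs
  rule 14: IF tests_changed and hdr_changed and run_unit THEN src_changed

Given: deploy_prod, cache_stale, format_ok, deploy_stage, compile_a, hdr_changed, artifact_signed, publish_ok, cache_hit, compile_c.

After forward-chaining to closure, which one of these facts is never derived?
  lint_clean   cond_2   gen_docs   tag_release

Round 1: rule 2 [IF cache_stale THEN tag_release]; rule 3 [IF deploy_stage THEN link_bin]; rule 4 [IF format_ok and cache_hit THEN cfg_changed]; rule 6 [IF compile_c THEN lint_clean]; rule 8 [IF compile_c and cache_stale and cache_hit THEN compile_b]; rule 12 [IF deploy_prod and deploy_stage and artifact_signed THEN rollback_ready]. New: tag_release, link_bin, cfg_changed, lint_clean, compile_b, rollback_ready.
Round 2: rule 1 [IF compile_b and rollback_ready and artifact_signed THEN run_unit]; rule 5 [IF cfg_changed and compile_c THEN tests_changed]; rule 9 [IF link_bin and artifact_signed THEN run_integ]. New: run_unit, tests_changed, run_integ.
Round 3: rule 7 [IF run_unit and compile_b THEN cond_3]; rule 14 [IF tests_changed and hdr_changed and run_unit THEN src_changed]. New: cond_3, src_changed.
Round 4: rule 13 [IF src_changed and run_integ THEN gen_docs]. New: gen_docs.
Round 5: rule 10 [IF gen_docs THEN link_lib]. New: link_lib.
Derived: tag_release (round 1), gen_docs (round 4), lint_clean (round 1). cond_2 never appears in any round.

cond_2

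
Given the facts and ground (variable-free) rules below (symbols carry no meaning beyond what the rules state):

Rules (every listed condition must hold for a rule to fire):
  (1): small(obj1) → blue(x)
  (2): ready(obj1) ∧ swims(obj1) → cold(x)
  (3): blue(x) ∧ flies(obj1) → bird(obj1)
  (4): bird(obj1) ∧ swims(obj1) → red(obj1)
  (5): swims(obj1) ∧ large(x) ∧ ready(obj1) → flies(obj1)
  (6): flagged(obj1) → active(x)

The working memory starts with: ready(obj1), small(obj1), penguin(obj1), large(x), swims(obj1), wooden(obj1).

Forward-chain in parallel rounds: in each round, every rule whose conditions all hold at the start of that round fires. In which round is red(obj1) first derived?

[1] (1) [small(obj1) → blue(x)]; (2) [ready(obj1) ∧ swims(obj1) → cold(x)]; (5) [swims(obj1) ∧ large(x) ∧ ready(obj1) → flies(obj1)]. ⇒ new: blue(x), cold(x), flies(obj1).
[2] (3) [blue(x) ∧ flies(obj1) → bird(obj1)]. ⇒ new: bird(obj1).
[3] (4) [bird(obj1) ∧ swims(obj1) → red(obj1)]. ⇒ new: red(obj1).
red(obj1) first appears in round 3.

3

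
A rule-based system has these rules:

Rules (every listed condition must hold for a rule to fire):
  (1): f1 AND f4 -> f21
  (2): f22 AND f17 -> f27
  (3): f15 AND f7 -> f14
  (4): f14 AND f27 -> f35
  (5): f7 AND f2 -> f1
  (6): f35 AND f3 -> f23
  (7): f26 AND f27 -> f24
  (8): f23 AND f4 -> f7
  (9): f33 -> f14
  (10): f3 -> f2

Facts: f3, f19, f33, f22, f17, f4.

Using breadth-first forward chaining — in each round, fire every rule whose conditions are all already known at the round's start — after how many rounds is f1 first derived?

5

Round 1 fires (2), (9), (10), giving f27, f14, f2.
Round 2 fires (4), giving f35.
Round 3 fires (6), giving f23.
Round 4 fires (8), giving f7.
Round 5 fires (5), giving f1.
f1 first appears in round 5.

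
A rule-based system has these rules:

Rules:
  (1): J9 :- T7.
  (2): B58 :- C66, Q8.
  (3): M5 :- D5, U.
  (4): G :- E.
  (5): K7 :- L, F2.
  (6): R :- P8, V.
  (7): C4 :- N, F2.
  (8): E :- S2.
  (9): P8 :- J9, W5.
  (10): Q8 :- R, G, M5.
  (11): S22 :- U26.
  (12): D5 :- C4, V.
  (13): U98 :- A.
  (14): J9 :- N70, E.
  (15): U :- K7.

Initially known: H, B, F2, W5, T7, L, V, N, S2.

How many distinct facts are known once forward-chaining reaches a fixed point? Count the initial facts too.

20

Round 1: (1) [J9 :- T7.]; (5) [K7 :- L, F2.]; (7) [C4 :- N, F2.]; (8) [E :- S2.]. New: J9, K7, C4, E.
Round 2: (4) [G :- E.]; (9) [P8 :- J9, W5.]; (12) [D5 :- C4, V.]; (15) [U :- K7.]. New: G, P8, D5, U.
Round 3: (3) [M5 :- D5, U.]; (6) [R :- P8, V.]. New: M5, R.
Round 4: (10) [Q8 :- R, G, M5.]. New: Q8.
Closure: {B, C4, D5, E, F2, G, H, J9, K7, L, M5, N, P8, Q8, R, S2, T7, U, V, W5} — 20 facts.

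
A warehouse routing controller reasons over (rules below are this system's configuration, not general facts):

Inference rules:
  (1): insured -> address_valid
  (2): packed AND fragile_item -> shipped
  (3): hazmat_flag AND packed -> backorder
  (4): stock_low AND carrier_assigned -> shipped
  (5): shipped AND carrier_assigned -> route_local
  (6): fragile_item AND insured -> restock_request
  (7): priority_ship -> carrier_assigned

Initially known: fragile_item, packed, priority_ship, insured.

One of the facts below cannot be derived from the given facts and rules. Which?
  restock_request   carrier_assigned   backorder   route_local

Round 1: (1) [insured -> address_valid]; (2) [packed AND fragile_item -> shipped]; (6) [fragile_item AND insured -> restock_request]; (7) [priority_ship -> carrier_assigned]. New: address_valid, shipped, restock_request, carrier_assigned.
Round 2: (5) [shipped AND carrier_assigned -> route_local]. New: route_local.
Derived: carrier_assigned (round 1), restock_request (round 1), route_local (round 2). backorder never appears in any round.

backorder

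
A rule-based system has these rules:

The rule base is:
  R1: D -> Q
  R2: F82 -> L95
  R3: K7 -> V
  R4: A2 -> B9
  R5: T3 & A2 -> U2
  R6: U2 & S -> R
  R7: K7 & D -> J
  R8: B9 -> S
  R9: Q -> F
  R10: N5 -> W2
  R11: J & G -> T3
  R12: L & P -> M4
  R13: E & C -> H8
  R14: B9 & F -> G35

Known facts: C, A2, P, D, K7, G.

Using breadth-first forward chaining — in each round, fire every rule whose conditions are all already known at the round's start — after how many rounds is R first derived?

Round 1 — R1, R3, R4, R7, derive Q, V, B9, J.
Round 2 — R8, R9, R11, derive S, F, T3.
Round 3 — R5, R14, derive U2, G35.
Round 4 — R6, derive R.
R first appears in round 4.

4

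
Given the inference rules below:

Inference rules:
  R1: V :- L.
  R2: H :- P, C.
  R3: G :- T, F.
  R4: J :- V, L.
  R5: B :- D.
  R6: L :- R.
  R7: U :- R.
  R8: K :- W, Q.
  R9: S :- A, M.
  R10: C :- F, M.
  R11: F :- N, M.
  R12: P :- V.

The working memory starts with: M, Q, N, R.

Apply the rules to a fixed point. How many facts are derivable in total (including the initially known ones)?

Round 1 — R6, R7, R11, derive L, U, F.
Round 2 — R1, R10, derive V, C.
Round 3 — R4, R12, derive J, P.
Round 4 — R2, derive H.
Closure: {C, F, H, J, L, M, N, P, Q, R, U, V} — 12 facts.

12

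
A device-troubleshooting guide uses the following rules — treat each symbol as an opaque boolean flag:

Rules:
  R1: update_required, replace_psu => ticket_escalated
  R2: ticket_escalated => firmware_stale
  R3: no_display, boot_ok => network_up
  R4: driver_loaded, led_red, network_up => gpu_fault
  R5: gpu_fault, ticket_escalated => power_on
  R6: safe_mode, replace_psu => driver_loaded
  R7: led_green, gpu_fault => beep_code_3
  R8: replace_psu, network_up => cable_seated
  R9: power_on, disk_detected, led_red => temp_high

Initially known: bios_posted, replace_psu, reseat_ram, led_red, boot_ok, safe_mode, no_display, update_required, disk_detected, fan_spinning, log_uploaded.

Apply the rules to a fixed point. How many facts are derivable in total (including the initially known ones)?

19

Round 1 — R1, R3, R6, derive ticket_escalated, network_up, driver_loaded.
Round 2 — R2, R4, R8, derive firmware_stale, gpu_fault, cable_seated.
Round 3 — R5, derive power_on.
Round 4 — R9, derive temp_high.
Closure: {bios_posted, boot_ok, cable_seated, disk_detected, driver_loaded, fan_spinning, firmware_stale, gpu_fault, led_red, log_uploaded, network_up, no_display, power_on, replace_psu, reseat_ram, safe_mode, temp_high, ticket_escalated, update_required} — 19 facts.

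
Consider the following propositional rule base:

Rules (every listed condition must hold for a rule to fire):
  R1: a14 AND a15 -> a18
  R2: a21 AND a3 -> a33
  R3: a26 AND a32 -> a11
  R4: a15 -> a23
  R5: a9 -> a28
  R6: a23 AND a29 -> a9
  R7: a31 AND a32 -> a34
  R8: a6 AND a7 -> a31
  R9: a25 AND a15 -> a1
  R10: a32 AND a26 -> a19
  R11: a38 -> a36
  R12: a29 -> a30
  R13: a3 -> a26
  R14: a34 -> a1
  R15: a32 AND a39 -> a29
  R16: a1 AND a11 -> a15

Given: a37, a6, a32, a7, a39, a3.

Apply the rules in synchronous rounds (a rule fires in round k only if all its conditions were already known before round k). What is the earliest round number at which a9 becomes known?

6

Round 1: R8 [a6 AND a7 -> a31]; R13 [a3 -> a26]; R15 [a32 AND a39 -> a29]. Adds a31, a26, a29.
Round 2: R3 [a26 AND a32 -> a11]; R7 [a31 AND a32 -> a34]; R10 [a32 AND a26 -> a19]; R12 [a29 -> a30]. Adds a11, a34, a19, a30.
Round 3: R14 [a34 -> a1]. Adds a1.
Round 4: R16 [a1 AND a11 -> a15]. Adds a15.
Round 5: R4 [a15 -> a23]. Adds a23.
Round 6: R6 [a23 AND a29 -> a9]. Adds a9.
a9 first appears in round 6.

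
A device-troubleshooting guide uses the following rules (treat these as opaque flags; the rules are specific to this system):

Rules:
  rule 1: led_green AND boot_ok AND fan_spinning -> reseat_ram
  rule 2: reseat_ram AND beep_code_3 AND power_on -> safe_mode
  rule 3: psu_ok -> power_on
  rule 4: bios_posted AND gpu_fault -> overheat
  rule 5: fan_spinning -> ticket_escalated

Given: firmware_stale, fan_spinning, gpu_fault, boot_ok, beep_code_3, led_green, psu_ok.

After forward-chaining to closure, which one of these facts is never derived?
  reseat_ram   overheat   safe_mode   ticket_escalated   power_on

overheat

Round 1: rule 1 [led_green AND boot_ok AND fan_spinning -> reseat_ram]; rule 3 [psu_ok -> power_on]; rule 5 [fan_spinning -> ticket_escalated]. New: reseat_ram, power_on, ticket_escalated.
Round 2: rule 2 [reseat_ram AND beep_code_3 AND power_on -> safe_mode]. New: safe_mode.
Derived: power_on (round 1), reseat_ram (round 1), safe_mode (round 2), ticket_escalated (round 1). overheat never appears in any round.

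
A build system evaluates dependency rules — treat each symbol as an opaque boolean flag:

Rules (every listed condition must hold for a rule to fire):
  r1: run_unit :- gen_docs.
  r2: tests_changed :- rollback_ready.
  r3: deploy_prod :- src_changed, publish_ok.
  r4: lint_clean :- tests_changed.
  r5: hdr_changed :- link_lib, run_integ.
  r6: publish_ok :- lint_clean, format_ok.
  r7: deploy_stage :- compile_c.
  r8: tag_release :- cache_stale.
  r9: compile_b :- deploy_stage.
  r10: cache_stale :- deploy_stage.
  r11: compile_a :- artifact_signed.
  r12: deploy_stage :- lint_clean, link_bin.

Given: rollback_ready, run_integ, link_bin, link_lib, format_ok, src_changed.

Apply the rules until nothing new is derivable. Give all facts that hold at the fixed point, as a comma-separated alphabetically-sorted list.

[1] r2 [tests_changed :- rollback_ready.]; r5 [hdr_changed :- link_lib, run_integ.]. ⇒ new: tests_changed, hdr_changed.
[2] r4 [lint_clean :- tests_changed.]. ⇒ new: lint_clean.
[3] r6 [publish_ok :- lint_clean, format_ok.]; r12 [deploy_stage :- lint_clean, link_bin.]. ⇒ new: publish_ok, deploy_stage.
[4] r3 [deploy_prod :- src_changed, publish_ok.]; r9 [compile_b :- deploy_stage.]; r10 [cache_stale :- deploy_stage.]. ⇒ new: deploy_prod, compile_b, cache_stale.
[5] r8 [tag_release :- cache_stale.]. ⇒ new: tag_release.

cache_stale, compile_b, deploy_prod, deploy_stage, format_ok, hdr_changed, link_bin, link_lib, lint_clean, publish_ok, rollback_ready, run_integ, src_changed, tag_release, tests_changed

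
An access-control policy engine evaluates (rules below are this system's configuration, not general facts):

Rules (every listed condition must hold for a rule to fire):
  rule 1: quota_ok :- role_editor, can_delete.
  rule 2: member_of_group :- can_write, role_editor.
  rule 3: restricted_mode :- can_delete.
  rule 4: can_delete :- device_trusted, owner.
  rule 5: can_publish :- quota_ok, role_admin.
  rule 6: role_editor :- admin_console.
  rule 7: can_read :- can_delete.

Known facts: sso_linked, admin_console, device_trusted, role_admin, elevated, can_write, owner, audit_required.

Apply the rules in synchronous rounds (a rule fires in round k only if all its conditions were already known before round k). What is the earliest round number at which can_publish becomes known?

Round 1: rule 4 [can_delete :- device_trusted, owner.]; rule 6 [role_editor :- admin_console.]. Adds can_delete, role_editor.
Round 2: rule 1 [quota_ok :- role_editor, can_delete.]; rule 2 [member_of_group :- can_write, role_editor.]; rule 3 [restricted_mode :- can_delete.]; rule 7 [can_read :- can_delete.]. Adds quota_ok, member_of_group, restricted_mode, can_read.
Round 3: rule 5 [can_publish :- quota_ok, role_admin.]. Adds can_publish.
can_publish first appears in round 3.

3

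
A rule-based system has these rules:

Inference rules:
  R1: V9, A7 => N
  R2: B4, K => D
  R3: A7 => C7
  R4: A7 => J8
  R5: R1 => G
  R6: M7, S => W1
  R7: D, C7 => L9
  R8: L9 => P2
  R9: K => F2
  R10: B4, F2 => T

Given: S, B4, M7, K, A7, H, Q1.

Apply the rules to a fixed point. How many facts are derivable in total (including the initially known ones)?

Round 1 fires R2, R3, R4, R6, R9, giving D, C7, J8, W1, F2.
Round 2 fires R7, R10, giving L9, T.
Round 3 fires R8, giving P2.
Closure: {A7, B4, C7, D, F2, H, J8, K, L9, M7, P2, Q1, S, T, W1} — 15 facts.

15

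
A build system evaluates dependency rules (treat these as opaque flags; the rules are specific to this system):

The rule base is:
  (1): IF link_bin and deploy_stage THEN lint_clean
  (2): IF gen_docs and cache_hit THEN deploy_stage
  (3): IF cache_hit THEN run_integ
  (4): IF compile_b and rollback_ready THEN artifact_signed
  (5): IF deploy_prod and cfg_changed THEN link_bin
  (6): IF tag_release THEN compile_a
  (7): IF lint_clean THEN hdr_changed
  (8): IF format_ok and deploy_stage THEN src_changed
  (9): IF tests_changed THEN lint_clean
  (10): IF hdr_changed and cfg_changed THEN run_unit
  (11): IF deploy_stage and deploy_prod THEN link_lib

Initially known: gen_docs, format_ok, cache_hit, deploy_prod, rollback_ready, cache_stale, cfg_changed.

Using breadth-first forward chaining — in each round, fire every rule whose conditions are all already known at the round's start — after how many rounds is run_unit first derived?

Round 1 — (2), (3), (5), derive deploy_stage, run_integ, link_bin.
Round 2 — (1), (8), (11), derive lint_clean, src_changed, link_lib.
Round 3 — (7), derive hdr_changed.
Round 4 — (10), derive run_unit.
run_unit first appears in round 4.

4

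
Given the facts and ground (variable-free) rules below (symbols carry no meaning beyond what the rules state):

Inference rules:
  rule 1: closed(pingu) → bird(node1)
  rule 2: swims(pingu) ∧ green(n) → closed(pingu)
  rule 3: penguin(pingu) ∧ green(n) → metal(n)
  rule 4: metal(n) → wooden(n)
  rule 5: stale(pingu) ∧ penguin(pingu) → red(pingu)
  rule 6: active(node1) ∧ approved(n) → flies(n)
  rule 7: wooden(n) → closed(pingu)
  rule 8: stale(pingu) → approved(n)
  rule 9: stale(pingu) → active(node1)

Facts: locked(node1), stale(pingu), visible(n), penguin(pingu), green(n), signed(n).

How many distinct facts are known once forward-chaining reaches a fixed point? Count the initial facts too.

[1] rule 3 [penguin(pingu) ∧ green(n) → metal(n)]; rule 5 [stale(pingu) ∧ penguin(pingu) → red(pingu)]; rule 8 [stale(pingu) → approved(n)]; rule 9 [stale(pingu) → active(node1)]. ⇒ new: metal(n), red(pingu), approved(n), active(node1).
[2] rule 4 [metal(n) → wooden(n)]; rule 6 [active(node1) ∧ approved(n) → flies(n)]. ⇒ new: wooden(n), flies(n).
[3] rule 7 [wooden(n) → closed(pingu)]. ⇒ new: closed(pingu).
[4] rule 1 [closed(pingu) → bird(node1)]. ⇒ new: bird(node1).
Closure: {active(node1), approved(n), bird(node1), closed(pingu), flies(n), green(n), locked(node1), metal(n), penguin(pingu), red(pingu), signed(n), stale(pingu), visible(n), wooden(n)} — 14 facts.

14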